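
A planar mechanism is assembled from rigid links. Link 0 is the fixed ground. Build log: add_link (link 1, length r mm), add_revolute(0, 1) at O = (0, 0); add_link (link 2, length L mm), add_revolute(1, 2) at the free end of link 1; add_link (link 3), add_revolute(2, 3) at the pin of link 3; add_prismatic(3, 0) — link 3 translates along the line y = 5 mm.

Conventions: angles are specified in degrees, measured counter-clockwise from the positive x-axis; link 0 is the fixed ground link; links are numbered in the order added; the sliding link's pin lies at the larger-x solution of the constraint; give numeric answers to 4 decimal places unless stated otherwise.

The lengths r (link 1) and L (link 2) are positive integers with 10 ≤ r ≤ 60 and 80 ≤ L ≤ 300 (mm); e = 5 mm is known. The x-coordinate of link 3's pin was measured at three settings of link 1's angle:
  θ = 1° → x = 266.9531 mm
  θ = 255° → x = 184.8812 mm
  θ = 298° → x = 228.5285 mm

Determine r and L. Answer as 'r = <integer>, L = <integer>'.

constraint per measurement: (x − r cos θ)² + (r sin θ − e)² = L²
subtracting the θ₁ and θ₂ equations cancels the r² and L² terms:
r = (x₁² − x₂²) / (2[(x₁cos θ₁ + e sin θ₁) − (x₂cos θ₂ + e sin θ₂)]) = 58.0000 → r = 58
L² = (x₁ − r cos θ₁)² + (r sin θ₁ − e)² = 43680.9920 → L = 209.0000 → L = 209
check at θ₃=298°: x = 228.5285 (printed 228.5285) ✓

r = 58, L = 209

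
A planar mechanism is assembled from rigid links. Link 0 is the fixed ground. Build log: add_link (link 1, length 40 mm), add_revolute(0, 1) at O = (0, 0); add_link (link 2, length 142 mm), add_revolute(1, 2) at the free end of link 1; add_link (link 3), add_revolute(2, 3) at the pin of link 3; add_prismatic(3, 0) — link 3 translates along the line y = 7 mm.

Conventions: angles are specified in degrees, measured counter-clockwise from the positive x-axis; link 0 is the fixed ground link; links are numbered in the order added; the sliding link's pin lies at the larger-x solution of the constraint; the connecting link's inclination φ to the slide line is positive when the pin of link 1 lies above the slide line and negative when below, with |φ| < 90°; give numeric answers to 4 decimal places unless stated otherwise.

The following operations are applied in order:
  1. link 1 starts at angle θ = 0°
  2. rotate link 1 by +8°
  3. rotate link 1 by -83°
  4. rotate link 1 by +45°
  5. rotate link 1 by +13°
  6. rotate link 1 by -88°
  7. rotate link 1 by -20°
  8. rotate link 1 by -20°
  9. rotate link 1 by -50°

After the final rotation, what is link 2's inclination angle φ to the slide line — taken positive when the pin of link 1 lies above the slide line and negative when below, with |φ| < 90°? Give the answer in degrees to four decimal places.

geometry: r = 40 mm, L = 142 mm, e = 7 mm; θ starts at 0°
rotate link 1 by +8°: θ ← 0° +8° = 8°
rotate link 1 by -83°: θ ← 8° -83° = -75°
rotate link 1 by +45°: θ ← -75° +45° = -30°
rotate link 1 by +13°: θ ← -30° +13° = -17°
rotate link 1 by -88°: θ ← -17° -88° = -105°
rotate link 1 by -20°: θ ← -105° -20° = -125°
rotate link 1 by -20°: θ ← -125° -20° = -145°
rotate link 1 by -50°: θ ← -145° -50° = -195°
h = r sin θ − e = 10.352762 − 7 = 3.352762
sin φ = h / L = 3.352762 / 142 = 0.02361100
φ = arcsin(0.02361100) = 1.352936°

1.3529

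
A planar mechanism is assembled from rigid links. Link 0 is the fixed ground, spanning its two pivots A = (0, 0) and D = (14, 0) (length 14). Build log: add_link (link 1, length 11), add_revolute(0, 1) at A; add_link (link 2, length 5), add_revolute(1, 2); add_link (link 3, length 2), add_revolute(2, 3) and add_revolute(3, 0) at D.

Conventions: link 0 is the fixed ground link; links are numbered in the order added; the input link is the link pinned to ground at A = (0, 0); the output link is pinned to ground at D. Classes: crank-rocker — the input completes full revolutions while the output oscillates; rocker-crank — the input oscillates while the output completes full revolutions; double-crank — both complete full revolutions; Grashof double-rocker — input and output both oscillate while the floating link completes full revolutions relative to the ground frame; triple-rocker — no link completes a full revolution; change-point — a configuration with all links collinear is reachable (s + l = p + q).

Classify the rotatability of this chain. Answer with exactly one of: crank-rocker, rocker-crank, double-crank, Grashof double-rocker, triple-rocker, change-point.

lengths: ground=14, input=11, coupler=5, output=2
sorted: s=2 (shortest), l=14 (longest), p+q=16
s + l = 16 vs p + q = 16
s + l = p + q → change-point (collinear configuration reachable)

change-point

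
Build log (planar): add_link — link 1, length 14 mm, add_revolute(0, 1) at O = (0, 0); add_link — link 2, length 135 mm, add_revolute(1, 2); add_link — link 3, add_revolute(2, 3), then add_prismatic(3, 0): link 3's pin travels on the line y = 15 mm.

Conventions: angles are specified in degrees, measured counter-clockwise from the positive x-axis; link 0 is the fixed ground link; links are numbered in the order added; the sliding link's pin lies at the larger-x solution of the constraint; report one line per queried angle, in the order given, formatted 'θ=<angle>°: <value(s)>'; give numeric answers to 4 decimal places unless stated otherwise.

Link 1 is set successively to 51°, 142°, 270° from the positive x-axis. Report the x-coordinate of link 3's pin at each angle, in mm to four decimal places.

geometry: r = 14 mm, L = 135 mm, e = 15 mm
θ=51°: crank pin P = (r cos θ, r sin θ) = (8.810485, 10.880043)
θ=51°: h = r sin θ − e = 10.880043 − 15 = -4.119957
θ=51°: x = r cos θ + √(L² − h²) = 8.810485 + 134.937119 = 143.747604
θ=142°: crank pin P = (r cos θ, r sin θ) = (-11.032151, 8.619261)
θ=142°: h = r sin θ − e = 8.619261 − 15 = -6.380739
θ=142°: x = r cos θ + √(L² − h²) = -11.032151 + 134.849124 = 123.816973
θ=270°: crank pin P = (r cos θ, r sin θ) = (-0.000000, -14.000000)
θ=270°: h = r sin θ − e = -14.000000 − 15 = -29.000000
θ=270°: x = r cos θ + √(L² − h²) = -0.000000 + 131.848398 = 131.848398

θ=51°: 143.7476
θ=142°: 123.8170
θ=270°: 131.8484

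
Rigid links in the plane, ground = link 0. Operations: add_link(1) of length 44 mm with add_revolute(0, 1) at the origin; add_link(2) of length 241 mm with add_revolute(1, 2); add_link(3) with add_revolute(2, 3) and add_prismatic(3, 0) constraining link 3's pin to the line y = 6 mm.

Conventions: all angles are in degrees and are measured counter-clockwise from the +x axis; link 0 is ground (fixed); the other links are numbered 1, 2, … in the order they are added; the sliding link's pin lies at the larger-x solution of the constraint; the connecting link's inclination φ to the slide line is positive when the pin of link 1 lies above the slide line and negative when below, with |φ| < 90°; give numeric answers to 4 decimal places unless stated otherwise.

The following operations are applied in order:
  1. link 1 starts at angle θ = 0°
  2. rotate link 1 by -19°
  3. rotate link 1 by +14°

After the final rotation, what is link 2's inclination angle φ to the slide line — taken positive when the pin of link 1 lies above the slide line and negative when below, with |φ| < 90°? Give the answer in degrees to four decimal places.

geometry: r = 44 mm, L = 241 mm, e = 6 mm; θ starts at 0°
rotate link 1 by -19°: θ ← 0° -19° = -19°
rotate link 1 by +14°: θ ← -19° +14° = -5°
h = r sin θ − e = -3.834853 − 6 = -9.834853
sin φ = h / L = -9.834853 / 241 = -0.04080852
φ = arcsin(-0.04080852) = -2.338805°

-2.3388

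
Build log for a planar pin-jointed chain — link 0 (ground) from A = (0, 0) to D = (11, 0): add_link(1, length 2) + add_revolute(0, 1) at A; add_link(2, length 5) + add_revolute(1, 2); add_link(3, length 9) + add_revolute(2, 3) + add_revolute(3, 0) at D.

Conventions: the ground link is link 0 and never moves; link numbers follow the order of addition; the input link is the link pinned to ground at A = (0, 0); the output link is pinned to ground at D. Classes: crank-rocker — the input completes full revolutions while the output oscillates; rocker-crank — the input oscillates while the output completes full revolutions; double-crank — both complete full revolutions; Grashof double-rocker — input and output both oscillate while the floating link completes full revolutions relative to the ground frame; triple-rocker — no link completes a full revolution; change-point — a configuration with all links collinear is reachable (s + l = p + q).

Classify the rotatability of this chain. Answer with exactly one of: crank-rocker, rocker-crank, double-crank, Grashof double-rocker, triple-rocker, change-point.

lengths: ground=11, input=2, coupler=5, output=9
sorted: s=2 (shortest), l=11 (longest), p+q=14
s + l = 13 vs p + q = 14
s + l < p + q (Grashof) with shortest = input link → crank-rocker

crank-rocker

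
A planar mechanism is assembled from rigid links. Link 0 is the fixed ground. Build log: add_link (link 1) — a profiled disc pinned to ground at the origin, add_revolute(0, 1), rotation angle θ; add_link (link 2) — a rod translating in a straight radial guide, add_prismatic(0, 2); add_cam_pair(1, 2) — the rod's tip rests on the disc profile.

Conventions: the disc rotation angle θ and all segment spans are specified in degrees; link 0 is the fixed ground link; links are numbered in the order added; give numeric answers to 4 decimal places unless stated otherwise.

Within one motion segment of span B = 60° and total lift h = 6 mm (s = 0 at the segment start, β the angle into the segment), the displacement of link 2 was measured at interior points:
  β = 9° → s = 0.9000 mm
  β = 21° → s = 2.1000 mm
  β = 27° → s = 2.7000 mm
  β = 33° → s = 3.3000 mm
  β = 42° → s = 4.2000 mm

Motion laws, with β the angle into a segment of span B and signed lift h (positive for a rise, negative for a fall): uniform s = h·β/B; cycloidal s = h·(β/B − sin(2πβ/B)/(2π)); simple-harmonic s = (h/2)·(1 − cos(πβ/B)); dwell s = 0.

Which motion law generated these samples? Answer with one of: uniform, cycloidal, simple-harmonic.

candidates at β/B = r: uniform s = h·r (linear in β); cycloidal s = h·(r − sin(2πr)/(2π)); simple-harmonic s = (h/2)(1 − cos(πr))
β=9°: printed 0.9000 | uniform 0.9000, cycloidal 0.1274, simple-harmonic 0.3270
β=21°: printed 2.1000 | uniform 2.1000, cycloidal 1.3274, simple-harmonic 1.6380
β=27°: printed 2.7000 | uniform 2.7000, cycloidal 2.4049, simple-harmonic 2.5307
β=33°: printed 3.3000 | uniform 3.3000, cycloidal 3.5951, simple-harmonic 3.4693
β=42°: printed 4.2000 | uniform 4.2000, cycloidal 5.1082, simple-harmonic 4.7634
only one law matches every sample → uniform

uniform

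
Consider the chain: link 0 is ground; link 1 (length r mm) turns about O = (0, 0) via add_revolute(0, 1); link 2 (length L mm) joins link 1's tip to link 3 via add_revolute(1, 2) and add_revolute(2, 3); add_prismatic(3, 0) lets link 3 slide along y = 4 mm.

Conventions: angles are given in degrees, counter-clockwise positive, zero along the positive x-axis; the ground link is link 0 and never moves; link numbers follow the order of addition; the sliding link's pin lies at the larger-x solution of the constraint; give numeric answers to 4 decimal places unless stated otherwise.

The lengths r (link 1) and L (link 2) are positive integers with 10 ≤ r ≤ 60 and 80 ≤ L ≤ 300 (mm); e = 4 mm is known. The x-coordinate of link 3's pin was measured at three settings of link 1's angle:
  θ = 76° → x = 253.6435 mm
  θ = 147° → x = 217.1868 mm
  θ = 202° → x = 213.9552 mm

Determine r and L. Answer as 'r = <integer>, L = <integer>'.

constraint per measurement: (x − r cos θ)² + (r sin θ − e)² = L²
subtracting the θ₁ and θ₂ equations cancels the r² and L² terms:
r = (x₁² − x₂²) / (2[(x₁cos θ₁ + e sin θ₁) − (x₂cos θ₂ + e sin θ₂)]) = 35.0001 → r = 35
L² = (x₁ − r cos θ₁)² + (r sin θ₁ − e)² = 61009.0081 → L = 247.0000 → L = 247
check at θ₃=202°: x = 213.9552 (printed 213.9552) ✓

r = 35, L = 247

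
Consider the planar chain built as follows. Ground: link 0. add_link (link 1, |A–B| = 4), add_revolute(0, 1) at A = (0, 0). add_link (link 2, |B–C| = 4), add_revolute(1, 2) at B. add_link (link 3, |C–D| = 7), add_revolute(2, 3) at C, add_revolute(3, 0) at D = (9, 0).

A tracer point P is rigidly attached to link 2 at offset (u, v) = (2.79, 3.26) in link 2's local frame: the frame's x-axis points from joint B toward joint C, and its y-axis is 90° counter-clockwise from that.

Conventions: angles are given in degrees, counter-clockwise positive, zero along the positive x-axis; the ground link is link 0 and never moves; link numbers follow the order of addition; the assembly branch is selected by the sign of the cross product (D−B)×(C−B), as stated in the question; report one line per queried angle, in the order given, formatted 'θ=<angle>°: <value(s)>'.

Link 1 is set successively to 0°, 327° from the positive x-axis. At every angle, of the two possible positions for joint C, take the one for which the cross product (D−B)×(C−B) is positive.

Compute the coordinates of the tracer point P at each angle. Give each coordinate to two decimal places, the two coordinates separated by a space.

A=(0,0), D=(9.00,0)
θ=0°: B = A + 4.00·(cos0°, sin0°) = (4.0000, 0.0000)
θ=0°: |BD| = 5.0000
θ=0°: circle(B,4.00) ∩ circle(D,7.00): a=-0.8000, h=3.9192
θ=0°:   candidates: C₊=(3.2000,3.9192) cross=19.596; C₋=(3.2000,-3.9192) cross=-19.596
θ=0°:   branch + wants cross > 0 → take C=(3.2000,3.9192) (cross=19.596)
θ=0°: ex = (C−B)/|BC| = (-0.2000,0.9798); ey = (-0.9798,-0.2000)
θ=0°: P = B + 2.79·ex + 3.26·ey = (0.2479,2.0816)
θ=327°: B = A + 4.00·(cos327°, sin327°) = (3.3547, -2.1786)
θ=327°: |BD| = 6.0511
θ=327°: circle(B,4.00) ∩ circle(D,7.00): a=0.2988, h=3.9888
θ=327°:   candidates: C₊=(2.1973,1.6504) cross=24.137; C₋=(5.0695,-5.7923) cross=-24.137
θ=327°:   branch + wants cross > 0 → take C=(2.1973,1.6504) (cross=24.137)
θ=327°: ex = (C−B)/|BC| = (-0.2893,0.9572); ey = (-0.9572,-0.2893)
θ=327°: P = B + 2.79·ex + 3.26·ey = (-0.5731,-0.4511)

θ=0°: 0.25 2.08
θ=327°: -0.57 -0.45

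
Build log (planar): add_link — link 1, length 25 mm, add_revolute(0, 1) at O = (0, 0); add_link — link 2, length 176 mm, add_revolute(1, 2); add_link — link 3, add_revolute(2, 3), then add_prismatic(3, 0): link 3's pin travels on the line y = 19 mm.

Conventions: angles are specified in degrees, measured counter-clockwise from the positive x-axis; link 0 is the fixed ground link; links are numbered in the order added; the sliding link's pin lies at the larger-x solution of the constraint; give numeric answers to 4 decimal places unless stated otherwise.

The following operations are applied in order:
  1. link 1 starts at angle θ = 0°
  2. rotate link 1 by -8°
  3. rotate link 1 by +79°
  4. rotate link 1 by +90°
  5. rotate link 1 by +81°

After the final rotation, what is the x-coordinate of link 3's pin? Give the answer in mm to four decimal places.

geometry: r = 25 mm, L = 176 mm, e = 19 mm; θ starts at 0°
rotate link 1 by -8°: θ ← 0° -8° = -8°
rotate link 1 by +79°: θ ← -8° +79° = 71°
rotate link 1 by +90°: θ ← 71° +90° = 161°
rotate link 1 by +81°: θ ← 161° +81° = 242°
crank pin P = (r cos θ, r sin θ) = (-11.736789, -22.073690)
h = r sin θ − e = -22.073690 − 19 = -41.073690
x = r cos θ + √(L² − h²) = -11.736789 + 171.140153 = 159.403364

159.4034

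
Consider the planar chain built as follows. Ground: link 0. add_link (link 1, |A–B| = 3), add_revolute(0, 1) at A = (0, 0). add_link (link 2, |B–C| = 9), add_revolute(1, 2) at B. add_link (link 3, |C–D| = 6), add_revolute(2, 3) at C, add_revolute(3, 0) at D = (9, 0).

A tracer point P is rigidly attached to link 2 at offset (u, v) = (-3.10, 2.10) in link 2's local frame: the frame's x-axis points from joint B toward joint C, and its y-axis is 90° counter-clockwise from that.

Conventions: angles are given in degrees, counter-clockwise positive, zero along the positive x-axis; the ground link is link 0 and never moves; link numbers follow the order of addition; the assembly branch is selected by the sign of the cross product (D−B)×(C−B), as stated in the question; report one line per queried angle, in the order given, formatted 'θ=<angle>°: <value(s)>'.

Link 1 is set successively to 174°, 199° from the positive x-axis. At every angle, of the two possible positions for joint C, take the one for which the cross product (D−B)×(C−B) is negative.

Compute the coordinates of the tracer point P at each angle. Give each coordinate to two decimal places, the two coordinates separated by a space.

A=(0,0), D=(9.00,0)
θ=174°: B = A + 3.00·(cos174°, sin174°) = (-2.9836, 0.3136)
θ=174°: |BD| = 11.9877
θ=174°: circle(B,9.00) ∩ circle(D,6.00): a=7.8708, h=4.3648
θ=174°:   candidates: C₊=(4.9987,4.4710) cross=52.323; C₋=(4.7703,-4.2556) cross=-52.323
θ=174°:   branch - wants cross < 0 → take C=(4.7703,-4.2556) (cross=-52.323)
θ=174°: ex = (C−B)/|BC| = (0.8615,-0.5077); ey = (0.5077,0.8615)
θ=174°: P = B + -3.10·ex + 2.10·ey = (-4.5882,3.6966)
θ=199°: B = A + 3.00·(cos199°, sin199°) = (-2.8366, -0.9767)
θ=199°: |BD| = 11.8768
θ=199°: circle(B,9.00) ∩ circle(D,6.00): a=7.8328, h=4.4324
θ=199°:   candidates: C₊=(4.6052,4.0849) cross=52.643; C₋=(5.3343,-4.7500) cross=-52.643
θ=199°:   branch - wants cross < 0 → take C=(5.3343,-4.7500) (cross=-52.643)
θ=199°: ex = (C−B)/|BC| = (0.9079,-0.4193); ey = (0.4193,0.9079)
θ=199°: P = B + -3.10·ex + 2.10·ey = (-4.7705,2.2295)

θ=174°: -4.59 3.70
θ=199°: -4.77 2.23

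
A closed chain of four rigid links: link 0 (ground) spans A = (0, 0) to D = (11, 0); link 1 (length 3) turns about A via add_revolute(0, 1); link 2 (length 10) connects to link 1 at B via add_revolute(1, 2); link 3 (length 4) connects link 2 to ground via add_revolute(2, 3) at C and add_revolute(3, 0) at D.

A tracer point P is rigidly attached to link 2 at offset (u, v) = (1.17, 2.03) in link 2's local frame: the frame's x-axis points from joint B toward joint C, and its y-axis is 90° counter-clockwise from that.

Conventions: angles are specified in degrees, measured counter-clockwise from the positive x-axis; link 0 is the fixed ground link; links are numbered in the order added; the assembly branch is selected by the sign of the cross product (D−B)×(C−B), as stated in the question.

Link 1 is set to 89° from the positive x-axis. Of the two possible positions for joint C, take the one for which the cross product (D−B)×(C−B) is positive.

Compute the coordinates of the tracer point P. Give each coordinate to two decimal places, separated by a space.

A=(0,0), D=(11.00,0)
B = A + 3.00·(cos89°, sin89°) = (0.0524, 2.9995)
|BD| = 11.3511
circle(B,10.00) ∩ circle(D,4.00): a=9.3756, h=3.4781
  candidates: C₊=(10.0138,3.8765) cross=39.481; C₋=(8.1756,-2.8325) cross=-39.481
  branch + wants cross > 0 → take C=(10.0138,3.8765) (cross=39.481)
ex = (C−B)/|BC| = (0.9961,0.0877); ey = (-0.0877,0.9961)
P = B + 1.17·ex + 2.03·ey = (1.0398,5.1243)

1.04 5.12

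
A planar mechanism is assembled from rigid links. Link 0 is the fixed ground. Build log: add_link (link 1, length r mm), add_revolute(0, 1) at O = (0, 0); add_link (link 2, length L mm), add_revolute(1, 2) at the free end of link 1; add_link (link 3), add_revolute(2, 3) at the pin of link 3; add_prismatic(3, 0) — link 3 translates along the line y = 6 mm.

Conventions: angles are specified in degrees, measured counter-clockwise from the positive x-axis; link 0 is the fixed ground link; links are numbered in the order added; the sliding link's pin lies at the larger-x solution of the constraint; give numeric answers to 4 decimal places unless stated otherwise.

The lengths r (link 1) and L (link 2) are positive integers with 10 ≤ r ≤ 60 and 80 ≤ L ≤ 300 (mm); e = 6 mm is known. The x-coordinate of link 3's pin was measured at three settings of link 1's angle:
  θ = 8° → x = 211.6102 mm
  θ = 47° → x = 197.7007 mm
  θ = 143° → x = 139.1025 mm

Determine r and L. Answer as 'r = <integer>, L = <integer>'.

constraint per measurement: (x − r cos θ)² + (r sin θ − e)² = L²
subtracting the θ₁ and θ₂ equations cancels the r² and L² terms:
r = (x₁² − x₂²) / (2[(x₁cos θ₁ + e sin θ₁) − (x₂cos θ₂ + e sin θ₂)]) = 40.0001 → r = 40
L² = (x₁ − r cos θ₁)² + (r sin θ₁ − e)² = 29584.0077 → L = 172.0000 → L = 172
check at θ₃=143°: x = 139.1025 (printed 139.1025) ✓

r = 40, L = 172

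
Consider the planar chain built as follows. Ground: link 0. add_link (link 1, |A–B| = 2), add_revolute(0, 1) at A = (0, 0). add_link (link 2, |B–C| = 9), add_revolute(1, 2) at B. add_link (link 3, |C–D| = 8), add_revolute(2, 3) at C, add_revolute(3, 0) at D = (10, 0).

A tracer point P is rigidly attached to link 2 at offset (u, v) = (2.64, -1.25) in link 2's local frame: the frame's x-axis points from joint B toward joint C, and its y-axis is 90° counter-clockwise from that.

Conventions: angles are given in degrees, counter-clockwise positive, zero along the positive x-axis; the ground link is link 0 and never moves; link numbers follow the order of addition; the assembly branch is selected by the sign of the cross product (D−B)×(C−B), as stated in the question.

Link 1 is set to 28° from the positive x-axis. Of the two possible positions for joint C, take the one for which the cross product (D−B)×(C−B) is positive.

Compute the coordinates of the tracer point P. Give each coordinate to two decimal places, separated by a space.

A=(0,0), D=(10.00,0)
B = A + 2.00·(cos28°, sin28°) = (1.7659, 0.9389)
|BD| = 8.2875
circle(B,9.00) ∩ circle(D,8.00): a=5.1694, h=7.3673
  candidates: C₊=(7.7367,7.6732) cross=61.056; C₋=(6.0673,-6.9666) cross=-61.056
  branch + wants cross > 0 → take C=(7.7367,7.6732) (cross=61.056)
ex = (C−B)/|BC| = (0.6634,0.7482); ey = (-0.7482,0.6634)
P = B + 2.64·ex + -1.25·ey = (4.4526,2.0850)

4.45 2.09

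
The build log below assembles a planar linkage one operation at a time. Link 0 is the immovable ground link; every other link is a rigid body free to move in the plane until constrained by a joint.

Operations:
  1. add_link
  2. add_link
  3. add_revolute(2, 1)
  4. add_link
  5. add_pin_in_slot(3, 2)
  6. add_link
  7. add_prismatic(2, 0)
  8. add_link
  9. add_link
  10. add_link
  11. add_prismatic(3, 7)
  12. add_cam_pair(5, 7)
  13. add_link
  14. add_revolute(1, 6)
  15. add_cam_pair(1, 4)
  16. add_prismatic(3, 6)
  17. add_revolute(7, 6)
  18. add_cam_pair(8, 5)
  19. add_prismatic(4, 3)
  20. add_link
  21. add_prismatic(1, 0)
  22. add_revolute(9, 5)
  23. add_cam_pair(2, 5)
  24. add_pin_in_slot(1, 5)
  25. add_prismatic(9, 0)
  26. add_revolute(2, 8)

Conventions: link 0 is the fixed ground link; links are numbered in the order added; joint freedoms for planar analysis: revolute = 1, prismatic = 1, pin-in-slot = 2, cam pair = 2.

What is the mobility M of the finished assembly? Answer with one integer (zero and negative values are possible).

(L,J1,J2)=(1,0,0); link0 fixed
link1: (2,0,0)
link2: (3,0,0)
R 2-1 [J1]: (3,1,0)
link3: (4,1,0)
PS 3-2 [J2]: (4,1,1)
link4: (5,1,1)
P 2-0 [J1]: (5,2,1)
link5: (6,2,1)
link6: (7,2,1)
link7: (8,2,1)
P 3-7 [J1]: (8,3,1)
C 5-7 [J2]: (8,3,2)
link8: (9,3,2)
R 1-6 [J1]: (9,4,2)
C 1-4 [J2]: (9,4,3)
P 3-6 [J1]: (9,5,3)
R 7-6 [J1]: (9,6,3)
C 8-5 [J2]: (9,6,4)
P 4-3 [J1]: (9,7,4)
link9: (10,7,4)
P 1-0 [J1]: (10,8,4)
R 9-5 [J1]: (10,9,4)
C 2-5 [J2]: (10,9,5)
PS 1-5 [J2]: (10,9,6)
P 9-0 [J1]: (10,10,6)
R 2-8 [J1]: (10,11,6)
Grübler: 3·9 − 2·11 − 6 = -1

M = -1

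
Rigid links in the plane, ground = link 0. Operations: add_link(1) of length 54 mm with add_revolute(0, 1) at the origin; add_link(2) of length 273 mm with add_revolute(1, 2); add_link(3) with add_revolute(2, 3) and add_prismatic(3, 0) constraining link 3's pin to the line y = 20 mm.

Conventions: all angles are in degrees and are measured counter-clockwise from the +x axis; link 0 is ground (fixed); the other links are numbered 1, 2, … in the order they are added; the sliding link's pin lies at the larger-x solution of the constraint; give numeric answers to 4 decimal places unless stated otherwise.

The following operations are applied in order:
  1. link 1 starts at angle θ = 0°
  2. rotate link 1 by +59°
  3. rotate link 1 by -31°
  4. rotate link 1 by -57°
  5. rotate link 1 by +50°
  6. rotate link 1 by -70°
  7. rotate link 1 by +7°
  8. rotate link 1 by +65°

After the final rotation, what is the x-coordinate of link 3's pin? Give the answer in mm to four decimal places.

geometry: r = 54 mm, L = 273 mm, e = 20 mm; θ starts at 0°
rotate link 1 by +59°: θ ← 0° +59° = 59°
rotate link 1 by -31°: θ ← 59° -31° = 28°
rotate link 1 by -57°: θ ← 28° -57° = -29°
rotate link 1 by +50°: θ ← -29° +50° = 21°
rotate link 1 by -70°: θ ← 21° -70° = -49°
rotate link 1 by +7°: θ ← -49° +7° = -42°
rotate link 1 by +65°: θ ← -42° +65° = 23°
crank pin P = (r cos θ, r sin θ) = (49.707262, 21.099481)
h = r sin θ − e = 21.099481 − 20 = 1.099481
x = r cos θ + √(L² − h²) = 49.707262 + 272.997786 = 322.705048

322.7050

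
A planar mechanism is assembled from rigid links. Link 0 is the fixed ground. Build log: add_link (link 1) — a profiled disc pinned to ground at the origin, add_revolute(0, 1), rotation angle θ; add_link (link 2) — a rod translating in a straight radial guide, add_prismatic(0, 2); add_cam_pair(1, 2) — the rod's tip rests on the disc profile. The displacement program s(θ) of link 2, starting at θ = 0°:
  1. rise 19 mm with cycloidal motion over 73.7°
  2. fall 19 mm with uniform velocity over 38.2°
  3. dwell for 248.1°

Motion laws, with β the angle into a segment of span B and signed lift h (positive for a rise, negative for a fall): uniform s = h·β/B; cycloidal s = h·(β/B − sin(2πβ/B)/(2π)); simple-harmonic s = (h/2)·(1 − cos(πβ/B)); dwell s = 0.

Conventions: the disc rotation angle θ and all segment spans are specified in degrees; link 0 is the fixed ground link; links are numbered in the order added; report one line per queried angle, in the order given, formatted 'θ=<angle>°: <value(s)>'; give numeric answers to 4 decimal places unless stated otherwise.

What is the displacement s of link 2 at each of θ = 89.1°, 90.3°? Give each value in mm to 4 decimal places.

seg 1 [0°–73.7°] cycloidal, h=19: full span → s += 19 → s = 19.0000
seg 2 [73.7°–111.9°] uniform, h=-19: θ=89.1° here. β=15.4, B=38.2. -19·15.4/38.2 = -7.6597 → s = 11.3403
seg 2 [73.7°–111.9°] uniform, h=-19: θ=90.3° here. β=16.6, B=38.2. -19·16.6/38.2 = -8.2565 → s = 10.7435

θ=89.1°: 11.3403
θ=90.3°: 10.7435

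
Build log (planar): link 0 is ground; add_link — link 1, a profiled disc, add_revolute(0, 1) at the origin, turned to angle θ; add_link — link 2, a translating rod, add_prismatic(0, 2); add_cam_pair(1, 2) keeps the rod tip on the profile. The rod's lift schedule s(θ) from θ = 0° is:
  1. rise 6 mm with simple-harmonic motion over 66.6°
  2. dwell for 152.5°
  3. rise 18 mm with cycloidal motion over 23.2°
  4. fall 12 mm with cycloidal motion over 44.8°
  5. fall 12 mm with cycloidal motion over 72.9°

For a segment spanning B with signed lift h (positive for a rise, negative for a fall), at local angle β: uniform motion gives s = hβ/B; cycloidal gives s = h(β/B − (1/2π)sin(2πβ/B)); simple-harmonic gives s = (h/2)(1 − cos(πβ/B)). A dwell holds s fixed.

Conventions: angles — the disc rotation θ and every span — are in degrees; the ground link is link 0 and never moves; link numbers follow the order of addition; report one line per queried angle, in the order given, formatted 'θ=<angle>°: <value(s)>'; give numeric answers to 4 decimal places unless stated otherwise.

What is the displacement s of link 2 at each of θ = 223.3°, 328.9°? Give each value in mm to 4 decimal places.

seg 1 [0°–66.6°] simple-harmonic, h=6: full span → s += 6 → s = 6.0000
seg 2 [66.6°–219.1°] dwell: s stays 6.0000
seg 3 [219.1°–242.3°] cycloidal, h=18: θ=223.3° here. β=4.2, B=23.2. 18·(0.1810 − sin(2π·0.1810)/(2π)) = 0.6586 → s = 6.6586
seg 3 [219.1°–242.3°] cycloidal, h=18: full span → s += 18 → s = 24.0000
seg 4 [242.3°–287.1°] cycloidal, h=-12: full span → s += -12 → s = 12.0000
seg 5 [287.1°–360°] cycloidal, h=-12: θ=328.9° here. β=41.8, B=72.9. -12·(0.5734 − sin(2π·0.5734)/(2π)) = -7.7304 → s = 4.2696

θ=223.3°: 6.6586
θ=328.9°: 4.2696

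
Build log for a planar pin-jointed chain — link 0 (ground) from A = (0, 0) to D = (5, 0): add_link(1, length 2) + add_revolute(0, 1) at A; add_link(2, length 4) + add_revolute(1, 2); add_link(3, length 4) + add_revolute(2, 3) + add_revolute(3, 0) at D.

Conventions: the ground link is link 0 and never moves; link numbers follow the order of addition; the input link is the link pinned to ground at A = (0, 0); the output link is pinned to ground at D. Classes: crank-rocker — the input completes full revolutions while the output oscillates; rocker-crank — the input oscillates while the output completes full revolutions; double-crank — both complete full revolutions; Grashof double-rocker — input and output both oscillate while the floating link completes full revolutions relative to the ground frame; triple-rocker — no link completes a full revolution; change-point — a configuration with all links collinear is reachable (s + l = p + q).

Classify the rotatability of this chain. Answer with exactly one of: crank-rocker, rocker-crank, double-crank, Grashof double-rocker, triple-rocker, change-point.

lengths: ground=5, input=2, coupler=4, output=4
sorted: s=2 (shortest), l=5 (longest), p+q=8
s + l = 7 vs p + q = 8
s + l < p + q (Grashof) with shortest = input link → crank-rocker

crank-rocker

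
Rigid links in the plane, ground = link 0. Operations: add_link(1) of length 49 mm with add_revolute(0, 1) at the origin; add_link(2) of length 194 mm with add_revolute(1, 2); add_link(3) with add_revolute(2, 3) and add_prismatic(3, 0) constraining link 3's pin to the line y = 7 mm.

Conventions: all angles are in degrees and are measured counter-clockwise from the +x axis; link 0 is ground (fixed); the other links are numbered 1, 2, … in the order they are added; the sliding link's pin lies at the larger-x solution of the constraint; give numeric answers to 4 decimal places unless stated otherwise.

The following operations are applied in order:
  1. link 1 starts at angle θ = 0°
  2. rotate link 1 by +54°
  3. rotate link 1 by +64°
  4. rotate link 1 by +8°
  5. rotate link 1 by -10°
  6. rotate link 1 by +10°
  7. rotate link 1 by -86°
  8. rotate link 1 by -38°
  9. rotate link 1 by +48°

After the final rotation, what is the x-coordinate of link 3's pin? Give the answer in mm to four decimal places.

geometry: r = 49 mm, L = 194 mm, e = 7 mm; θ starts at 0°
rotate link 1 by +54°: θ ← 0° +54° = 54°
rotate link 1 by +64°: θ ← 54° +64° = 118°
rotate link 1 by +8°: θ ← 118° +8° = 126°
rotate link 1 by -10°: θ ← 126° -10° = 116°
rotate link 1 by +10°: θ ← 116° +10° = 126°
rotate link 1 by -86°: θ ← 126° -86° = 40°
rotate link 1 by -38°: θ ← 40° -38° = 2°
rotate link 1 by +48°: θ ← 2° +48° = 50°
crank pin P = (r cos θ, r sin θ) = (31.496593, 37.536178)
h = r sin θ − e = 37.536178 − 7 = 30.536178
x = r cos θ + √(L² − h²) = 31.496593 + 191.581685 = 223.078277

223.0783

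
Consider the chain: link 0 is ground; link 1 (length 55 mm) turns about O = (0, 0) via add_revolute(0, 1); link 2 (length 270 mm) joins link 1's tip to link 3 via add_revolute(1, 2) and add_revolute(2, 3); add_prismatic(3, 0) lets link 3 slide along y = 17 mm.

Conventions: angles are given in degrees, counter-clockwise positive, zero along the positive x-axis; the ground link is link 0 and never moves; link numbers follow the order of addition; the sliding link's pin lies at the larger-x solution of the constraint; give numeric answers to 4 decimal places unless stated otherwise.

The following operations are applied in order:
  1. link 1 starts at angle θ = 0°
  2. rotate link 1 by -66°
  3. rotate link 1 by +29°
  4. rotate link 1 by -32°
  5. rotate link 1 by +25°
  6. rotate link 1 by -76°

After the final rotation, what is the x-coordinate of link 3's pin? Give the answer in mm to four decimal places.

geometry: r = 55 mm, L = 270 mm, e = 17 mm; θ starts at 0°
rotate link 1 by -66°: θ ← 0° -66° = -66°
rotate link 1 by +29°: θ ← -66° +29° = -37°
rotate link 1 by -32°: θ ← -37° -32° = -69°
rotate link 1 by +25°: θ ← -69° +25° = -44°
rotate link 1 by -76°: θ ← -44° -76° = -120°
crank pin P = (r cos θ, r sin θ) = (-27.500000, -47.631397)
h = r sin θ − e = -47.631397 − 17 = -64.631397
x = r cos θ + √(L² − h²) = -27.500000 + 262.150305 = 234.650305

234.6503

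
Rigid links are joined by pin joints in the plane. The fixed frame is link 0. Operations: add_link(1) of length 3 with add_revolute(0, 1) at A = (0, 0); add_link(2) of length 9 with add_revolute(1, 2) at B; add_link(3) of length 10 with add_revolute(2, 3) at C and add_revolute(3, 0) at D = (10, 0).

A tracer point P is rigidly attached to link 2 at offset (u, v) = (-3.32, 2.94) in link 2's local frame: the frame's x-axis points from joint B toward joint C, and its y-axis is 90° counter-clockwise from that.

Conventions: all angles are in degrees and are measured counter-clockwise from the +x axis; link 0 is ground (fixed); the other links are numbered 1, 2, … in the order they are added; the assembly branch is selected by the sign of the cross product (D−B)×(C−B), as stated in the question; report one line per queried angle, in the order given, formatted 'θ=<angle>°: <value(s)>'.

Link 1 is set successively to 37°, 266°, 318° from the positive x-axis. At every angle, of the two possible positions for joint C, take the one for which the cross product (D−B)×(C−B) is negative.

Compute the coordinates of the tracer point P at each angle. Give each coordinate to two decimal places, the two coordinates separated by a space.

A=(0,0), D=(10.00,0)
θ=37°: B = A + 3.00·(cos37°, sin37°) = (2.3959, 1.8054)
θ=37°: |BD| = 7.8155
θ=37°: circle(B,9.00) ∩ circle(D,10.00): a=2.6922, h=8.5879
θ=37°:   candidates: C₊=(6.9992,9.5391) cross=67.119; C₋=(3.0314,-7.1721) cross=-67.119
θ=37°:   branch - wants cross < 0 → take C=(3.0314,-7.1721) (cross=-67.119)
θ=37°: ex = (C−B)/|BC| = (0.0706,-0.9975); ey = (0.9975,0.0706)
θ=37°: P = B + -3.32·ex + 2.94·ey = (5.0941,5.3248)
θ=266°: B = A + 3.00·(cos266°, sin266°) = (-0.2093, -2.9927)
θ=266°: |BD| = 10.6389
θ=266°: circle(B,9.00) ∩ circle(D,10.00): a=4.4265, h=7.8362
θ=266°:   candidates: C₊=(1.8342,5.7723) cross=83.368; C₋=(6.2428,-9.2673) cross=-83.368
θ=266°:   branch - wants cross < 0 → take C=(6.2428,-9.2673) (cross=-83.368)
θ=266°: ex = (C−B)/|BC| = (0.7169,-0.6972); ey = (0.6972,0.7169)
θ=266°: P = B + -3.32·ex + 2.94·ey = (-0.5396,1.4296)
θ=318°: B = A + 3.00·(cos318°, sin318°) = (2.2294, -2.0074)
θ=318°: |BD| = 8.0257
θ=318°: circle(B,9.00) ∩ circle(D,10.00): a=2.8291, h=8.5438
θ=318°:   candidates: C₊=(2.8317,6.9724) cross=68.569; C₋=(7.1056,-9.5720) cross=-68.569
θ=318°:   branch - wants cross < 0 → take C=(7.1056,-9.5720) (cross=-68.569)
θ=318°: ex = (C−B)/|BC| = (0.5418,-0.8405); ey = (0.8405,0.5418)
θ=318°: P = B + -3.32·ex + 2.94·ey = (2.9018,2.3760)

θ=37°: 5.09 5.32
θ=266°: -0.54 1.43
θ=318°: 2.90 2.38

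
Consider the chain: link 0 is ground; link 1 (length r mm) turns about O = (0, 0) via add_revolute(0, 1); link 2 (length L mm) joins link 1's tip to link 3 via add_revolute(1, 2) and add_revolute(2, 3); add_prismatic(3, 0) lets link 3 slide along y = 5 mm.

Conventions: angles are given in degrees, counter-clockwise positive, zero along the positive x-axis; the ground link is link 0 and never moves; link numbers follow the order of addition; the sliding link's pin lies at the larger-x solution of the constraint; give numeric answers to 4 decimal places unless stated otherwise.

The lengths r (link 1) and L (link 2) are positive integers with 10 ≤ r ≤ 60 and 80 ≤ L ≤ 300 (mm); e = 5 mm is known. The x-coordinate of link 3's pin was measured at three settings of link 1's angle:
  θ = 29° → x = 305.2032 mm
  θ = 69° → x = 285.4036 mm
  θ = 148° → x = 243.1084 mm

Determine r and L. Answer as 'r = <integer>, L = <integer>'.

constraint per measurement: (x − r cos θ)² + (r sin θ − e)² = L²
subtracting the θ₁ and θ₂ equations cancels the r² and L² terms:
r = (x₁² − x₂²) / (2[(x₁cos θ₁ + e sin θ₁) − (x₂cos θ₂ + e sin θ₂)]) = 36.0000 → r = 36
L² = (x₁ − r cos θ₁)² + (r sin θ₁ − e)² = 75076.0170 → L = 274.0000 → L = 274
check at θ₃=148°: x = 243.1084 (printed 243.1084) ✓

r = 36, L = 274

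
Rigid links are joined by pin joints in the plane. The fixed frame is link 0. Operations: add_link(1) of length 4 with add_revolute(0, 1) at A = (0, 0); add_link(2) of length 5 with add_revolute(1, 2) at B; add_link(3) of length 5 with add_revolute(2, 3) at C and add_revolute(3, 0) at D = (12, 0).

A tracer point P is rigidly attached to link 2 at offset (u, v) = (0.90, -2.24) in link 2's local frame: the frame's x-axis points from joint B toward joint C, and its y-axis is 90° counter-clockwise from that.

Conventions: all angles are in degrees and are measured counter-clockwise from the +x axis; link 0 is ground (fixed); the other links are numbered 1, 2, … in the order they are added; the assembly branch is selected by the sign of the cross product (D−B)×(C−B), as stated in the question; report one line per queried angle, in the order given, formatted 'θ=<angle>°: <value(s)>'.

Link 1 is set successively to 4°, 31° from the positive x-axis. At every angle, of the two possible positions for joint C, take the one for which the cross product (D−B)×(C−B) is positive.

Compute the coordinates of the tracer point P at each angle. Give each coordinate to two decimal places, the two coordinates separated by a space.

A=(0,0), D=(12.00,0)
θ=4°: B = A + 4.00·(cos4°, sin4°) = (3.9903, 0.2790)
θ=4°: |BD| = 8.0146
θ=4°: circle(B,5.00) ∩ circle(D,5.00): a=4.0073, h=2.9902
θ=4°:   candidates: C₊=(8.0992,3.1279) cross=23.966; C₋=(7.8910,-2.8489) cross=-23.966
θ=4°:   branch + wants cross > 0 → take C=(8.0992,3.1279) (cross=23.966)
θ=4°: ex = (C−B)/|BC| = (0.8218,0.5698); ey = (-0.5698,0.8218)
θ=4°: P = B + 0.90·ex + -2.24·ey = (6.0062,-1.0490)
θ=31°: B = A + 4.00·(cos31°, sin31°) = (3.4287, 2.0602)
θ=31°: |BD| = 8.8154
θ=31°: circle(B,5.00) ∩ circle(D,5.00): a=4.4077, h=2.3605
θ=31°:   candidates: C₊=(8.2660,3.3252) cross=20.809; C₋=(7.1627,-1.2651) cross=-20.809
θ=31°:   branch + wants cross > 0 → take C=(8.2660,3.3252) (cross=20.809)
θ=31°: ex = (C−B)/|BC| = (0.9675,0.2530); ey = (-0.2530,0.9675)
θ=31°: P = B + 0.90·ex + -2.24·ey = (4.8661,0.1207)

θ=4°: 6.01 -1.05
θ=31°: 4.87 0.12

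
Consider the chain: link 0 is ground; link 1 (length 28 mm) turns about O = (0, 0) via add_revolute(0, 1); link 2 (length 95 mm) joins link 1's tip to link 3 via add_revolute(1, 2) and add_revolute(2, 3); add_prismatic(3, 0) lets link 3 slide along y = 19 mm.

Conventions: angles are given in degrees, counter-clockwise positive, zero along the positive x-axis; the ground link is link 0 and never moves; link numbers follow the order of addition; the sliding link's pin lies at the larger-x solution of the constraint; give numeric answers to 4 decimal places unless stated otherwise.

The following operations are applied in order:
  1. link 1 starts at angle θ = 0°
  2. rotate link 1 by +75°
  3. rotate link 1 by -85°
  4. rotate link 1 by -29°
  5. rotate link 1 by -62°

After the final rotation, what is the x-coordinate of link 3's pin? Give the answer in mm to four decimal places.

geometry: r = 28 mm, L = 95 mm, e = 19 mm; θ starts at 0°
rotate link 1 by +75°: θ ← 0° +75° = 75°
rotate link 1 by -85°: θ ← 75° -85° = -10°
rotate link 1 by -29°: θ ← -10° -29° = -39°
rotate link 1 by -62°: θ ← -39° -62° = -101°
crank pin P = (r cos θ, r sin θ) = (-5.342652, -27.485561)
h = r sin θ − e = -27.485561 − 19 = -46.485561
x = r cos θ + √(L² − h²) = -5.342652 + 82.849820 = 77.507168

77.5072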